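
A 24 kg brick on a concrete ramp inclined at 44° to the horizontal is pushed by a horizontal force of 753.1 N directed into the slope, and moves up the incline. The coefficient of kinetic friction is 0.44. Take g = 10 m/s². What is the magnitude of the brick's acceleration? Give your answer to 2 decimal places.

2.87 m/s²

The horizontal push has components F cos 44° = 753.1 × 0.7193 = 541.705 N up the incline and F sin 44° = 753.1 × 0.6947 = 523.179 N pressing into the surface.
The normal force is therefore N = mg cos 44° + F sin 44° = 172.632 + 523.179 = 695.811 N, and kinetic friction down the slope is μN = 0.44 × 695.811 = 306.157 N.
Along the incline: F cos 44° − mg sin 44° − μN = ma, so 541.705 − 166.728 − 306.157 = 24 a, giving a = 2.8675 m/s².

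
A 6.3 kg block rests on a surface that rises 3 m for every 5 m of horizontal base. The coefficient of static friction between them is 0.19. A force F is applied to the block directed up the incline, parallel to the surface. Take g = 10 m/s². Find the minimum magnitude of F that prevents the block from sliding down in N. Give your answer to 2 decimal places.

The normal force is N = mg cos 30.96° = 54.022 N. With F at its minimum the block is on the verge of sliding down, so static friction is at its maximum μ_s N = 0.19 × 54.022 = 10.264 N and acts up the slope.
Equilibrium along the incline: F + μ_s N = mg sin 30.96°, so F = 32.413 − 10.264 = 22.149 N.

22.15 N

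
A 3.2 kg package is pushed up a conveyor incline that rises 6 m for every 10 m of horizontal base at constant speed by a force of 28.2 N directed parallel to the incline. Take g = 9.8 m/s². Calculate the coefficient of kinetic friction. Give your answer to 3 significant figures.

0.449

At constant speed ΣF = 0 along the incline. The applied 28.2 N acts up the slope; the weight component mg sin 30.96° = 16.135 N and kinetic friction μN both act down the slope.
So 28.2 = 16.135 + μ × 26.891, giving μ = (28.2 − 16.135) / 26.891 = 0.4487.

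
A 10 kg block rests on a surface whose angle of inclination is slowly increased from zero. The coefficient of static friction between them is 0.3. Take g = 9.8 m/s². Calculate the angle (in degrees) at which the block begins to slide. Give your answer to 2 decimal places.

At the threshold of sliding, static friction is at its maximum μ_s N and exactly balances the weight component along the incline: mg sin θ = μ_s mg cos θ.
Hence tan θ = μ_s = 0.3, so θ = arctan(0.3) = 16.6992°.

16.70°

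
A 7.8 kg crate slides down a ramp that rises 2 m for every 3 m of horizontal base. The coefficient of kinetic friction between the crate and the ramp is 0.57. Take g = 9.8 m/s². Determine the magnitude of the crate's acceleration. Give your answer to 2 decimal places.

0.79 m/s²

Resolving the weight along the incline: the component pulling the crate down the slope is mg sin 33.69° = 7.8 × 9.8 × 0.5547 = 42.401 N, and the normal force is N = mg cos 33.69° = 7.8 × 9.8 × 0.8321 = 63.606 N.
Kinetic friction acts up the slope with magnitude f = μN = 0.57 × 63.606 = 36.255 N.
Net force along the incline is 42.401 − 36.255 = 6.146 N, so a = 6.146 / 7.8 = 0.7879 m/s².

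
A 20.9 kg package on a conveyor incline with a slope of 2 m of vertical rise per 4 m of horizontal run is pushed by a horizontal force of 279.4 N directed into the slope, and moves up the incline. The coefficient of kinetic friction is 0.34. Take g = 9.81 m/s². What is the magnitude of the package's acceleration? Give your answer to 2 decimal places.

The horizontal push has components F cos 26.57° = 279.4 × 0.8944 = 249.895 N up the incline and F sin 26.57° = 279.4 × 0.4472 = 124.948 N pressing into the surface.
The normal force is therefore N = mg cos 26.57° + F sin 26.57° = 183.378 + 124.948 = 308.326 N, and kinetic friction down the slope is μN = 0.34 × 308.326 = 104.831 N.
Along the incline: F cos 26.57° − mg sin 26.57° − μN = ma, so 249.895 − 91.689 − 104.831 = 20.9 a, giving a = 2.5538 m/s².

2.55 m/s²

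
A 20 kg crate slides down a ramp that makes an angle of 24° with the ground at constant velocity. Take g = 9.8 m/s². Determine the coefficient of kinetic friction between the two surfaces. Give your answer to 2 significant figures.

0.45

At constant velocity the net force along the incline is zero: mg sin 24° = μ mg cos 24°.
So μ = tan 24° = 0.4067 / 0.9135 = 0.4452.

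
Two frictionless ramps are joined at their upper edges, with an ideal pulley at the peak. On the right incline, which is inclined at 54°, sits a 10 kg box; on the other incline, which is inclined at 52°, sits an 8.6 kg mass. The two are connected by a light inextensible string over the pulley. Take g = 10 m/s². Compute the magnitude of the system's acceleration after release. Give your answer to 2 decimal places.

Resolve each weight along its own incline: the 10 kg mass has component 10 × 10 × sin 54° = 80.902 N down its slope, and the 8.6 kg mass has 8.6 × 10 × sin 52° = 67.769 N down its slope.
The 10 kg side's 80.902 N exceeds the other side's 67.769 N, so that mass slides down and the 8.6 kg mass slides up. Taking that direction as positive, Newton's second law for the whole system gives 80.902 − 67.769 = (10 + 8.6) a, so a = 13.133 / 18.6 = 0.7061 m/s².

0.71 m/s²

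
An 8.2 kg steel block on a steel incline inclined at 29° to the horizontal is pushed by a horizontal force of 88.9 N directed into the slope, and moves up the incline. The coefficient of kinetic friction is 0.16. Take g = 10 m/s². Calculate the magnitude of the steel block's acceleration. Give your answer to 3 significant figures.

2.39 m/s²

The horizontal push has components F cos 29° = 88.9 × 0.8746 = 77.752 N up the incline and F sin 29° = 88.9 × 0.4848 = 43.099 N pressing into the surface.
The normal force is therefore N = mg cos 29° + F sin 29° = 71.717 + 43.099 = 114.816 N, and kinetic friction down the slope is μN = 0.16 × 114.816 = 18.371 N.
Along the incline: F cos 29° − mg sin 29° − μN = ma, so 77.752 − 39.754 − 18.371 = 8.2 a, giving a = 2.3935 m/s².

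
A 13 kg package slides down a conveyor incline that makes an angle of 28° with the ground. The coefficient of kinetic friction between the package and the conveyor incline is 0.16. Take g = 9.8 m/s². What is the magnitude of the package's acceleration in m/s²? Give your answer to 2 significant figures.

Resolving the weight along the incline: the component pulling the package down the slope is mg sin 28° = 13 × 9.8 × 0.4695 = 59.814 N, and the normal force is N = mg cos 28° = 13 × 9.8 × 0.8829 = 112.481 N.
Kinetic friction acts up the slope with magnitude f = μN = 0.16 × 112.481 = 17.997 N.
Net force along the incline is 59.814 − 17.997 = 41.817 N, so a = 41.817 / 13 = 3.2167 m/s².

3.2 m/s²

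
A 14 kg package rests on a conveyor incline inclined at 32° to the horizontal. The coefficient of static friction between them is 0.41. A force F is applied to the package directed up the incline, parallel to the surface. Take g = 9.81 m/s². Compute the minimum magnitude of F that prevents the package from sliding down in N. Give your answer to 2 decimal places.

25.03 N

The normal force is N = mg cos 32° = 116.471 N. With F at its minimum the package is on the verge of sliding down, so static friction is at its maximum μ_s N = 0.41 × 116.471 = 47.753 N and acts up the slope.
Equilibrium along the incline: F + μ_s N = mg sin 32°, so F = 72.779 − 47.753 = 25.026 N.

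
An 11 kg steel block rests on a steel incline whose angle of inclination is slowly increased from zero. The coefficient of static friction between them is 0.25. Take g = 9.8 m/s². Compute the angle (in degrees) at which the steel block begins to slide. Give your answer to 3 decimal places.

14.036°

At the threshold of sliding, static friction is at its maximum μ_s N and exactly balances the weight component along the incline: mg sin θ = μ_s mg cos θ.
Hence tan θ = μ_s = 0.25, so θ = arctan(0.25) = 14.0362°.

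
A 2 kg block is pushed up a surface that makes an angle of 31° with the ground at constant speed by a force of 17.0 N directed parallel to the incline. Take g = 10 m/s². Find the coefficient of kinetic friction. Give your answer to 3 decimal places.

At constant speed ΣF = 0 along the incline. The applied 17.0 N acts up the slope; the weight component mg sin 31° = 10.301 N and kinetic friction μN both act down the slope.
So 17.0 = 10.301 + μ × 17.143, giving μ = (17.0 − 10.301) / 17.143 = 0.3908.

0.391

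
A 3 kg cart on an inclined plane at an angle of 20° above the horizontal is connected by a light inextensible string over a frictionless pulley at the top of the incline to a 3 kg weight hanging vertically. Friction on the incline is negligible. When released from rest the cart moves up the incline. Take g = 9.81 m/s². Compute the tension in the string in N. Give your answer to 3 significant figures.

19.7 N

For the cart on the incline: the weight component along the slope is m₁g sin 20° = 3 × 9.81 × 0.3420 = 10.065 N and the normal force is N = m₁g cos 20° = 27.655 N.
Newton's second law for the cart (up-slope positive): T − 10.065 = 3 a. For the hanging weight (downward positive): 3 × 9.81 − T = 3 a.
Adding the two equations eliminates T: 19.365 = 6 a, so a = 3.2275 m/s².
Then from the hanging weight's equation, T = 3 × (9.81 − 3.2275) = 19.748 N.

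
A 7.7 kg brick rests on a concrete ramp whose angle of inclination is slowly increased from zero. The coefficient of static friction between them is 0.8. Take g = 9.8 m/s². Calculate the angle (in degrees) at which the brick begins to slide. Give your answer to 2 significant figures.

39°

At the threshold of sliding, static friction is at its maximum μ_s N and exactly balances the weight component along the incline: mg sin θ = μ_s mg cos θ.
Hence tan θ = μ_s = 0.8, so θ = arctan(0.8) = 38.6598°.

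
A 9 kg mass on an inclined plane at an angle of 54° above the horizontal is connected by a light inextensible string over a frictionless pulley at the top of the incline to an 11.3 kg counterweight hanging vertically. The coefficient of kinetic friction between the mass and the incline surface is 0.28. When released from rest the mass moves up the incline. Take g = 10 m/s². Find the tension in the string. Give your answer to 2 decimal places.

98.87 N

For the mass on the incline: the weight component along the slope is m₁g sin 54° = 9 × 10 × 0.8090 = 72.810 N and the normal force is N = m₁g cos 54° = 52.901 N.
Kinetic friction opposes the mass's motion up the incline: f = μN = 0.28 × 52.901 = 14.812 N acting down the slope.
Newton's second law for the mass (up-slope positive): T − 72.810 − 14.812 = 9 a. For the hanging counterweight (downward positive): 11.3 × 10 − T = 11.3 a.
Adding the two equations eliminates T: 25.378 = 20.3 a, so a = 1.2501 m/s².
Then from the hanging counterweight's equation, T = 11.3 × (10 − 1.2501) = 98.874 N.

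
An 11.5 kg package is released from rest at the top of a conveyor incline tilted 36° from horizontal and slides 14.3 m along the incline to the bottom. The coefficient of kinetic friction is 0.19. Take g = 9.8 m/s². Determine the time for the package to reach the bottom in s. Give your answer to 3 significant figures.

The weight component along the incline is mg sin 36° = 66.243 N and the normal force is N = mg cos 36° = 91.176 N.
Friction up the slope is f = μN = 0.19 × 91.176 = 17.323 N, so the net downslope force is 66.243 − 17.323 = 48.920 N and a = 48.920 / 11.5 = 4.2539 m/s².
Starting from rest, L = ½at², so t = √(2L/a) = √(2 × 14.3 / 4.2539) = 2.5929 s.

2.59 s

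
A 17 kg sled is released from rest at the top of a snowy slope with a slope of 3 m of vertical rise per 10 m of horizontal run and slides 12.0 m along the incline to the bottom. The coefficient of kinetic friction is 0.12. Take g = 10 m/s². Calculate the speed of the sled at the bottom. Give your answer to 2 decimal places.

The weight component along the incline is mg sin 16.70° = 48.849 N and the normal force is N = mg cos 16.70° = 162.830 N.
Friction up the slope is f = μN = 0.12 × 162.830 = 19.540 N, so the net downslope force is 48.849 − 19.540 = 29.309 N and a = 29.309 / 17 = 1.7241 m/s².
Starting from rest over a distance of 12.0 m, v² = 2aL = 2 × 1.7241 × 12.0 = 41.3784, so v = 6.4326 m/s.

6.43 m/s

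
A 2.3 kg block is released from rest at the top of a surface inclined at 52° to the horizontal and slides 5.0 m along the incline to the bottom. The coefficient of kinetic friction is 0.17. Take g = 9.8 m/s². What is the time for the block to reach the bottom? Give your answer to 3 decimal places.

The weight component along the incline is mg sin 52° = 17.762 N and the normal force is N = mg cos 52° = 13.877 N.
Friction up the slope is f = μN = 0.17 × 13.877 = 2.359 N, so the net downslope force is 17.762 − 2.359 = 15.403 N and a = 15.403 / 2.3 = 6.6970 m/s².
Starting from rest, L = ½at², so t = √(2L/a) = √(2 × 5.0 / 6.6970) = 1.2220 s.

1.222 s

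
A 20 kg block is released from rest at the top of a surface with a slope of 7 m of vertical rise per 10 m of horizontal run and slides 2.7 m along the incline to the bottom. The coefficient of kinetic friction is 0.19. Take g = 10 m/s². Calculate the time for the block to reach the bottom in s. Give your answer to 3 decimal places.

1.137 s

The weight component along the incline is mg sin 34.99° = 114.692 N and the normal force is N = mg cos 34.99° = 163.846 N.
Friction up the slope is f = μN = 0.19 × 163.846 = 31.131 N, so the net downslope force is 114.692 − 31.131 = 83.561 N and a = 83.561 / 20 = 4.1781 m/s².
Starting from rest, L = ½at², so t = √(2L/a) = √(2 × 2.7 / 4.1781) = 1.1369 s.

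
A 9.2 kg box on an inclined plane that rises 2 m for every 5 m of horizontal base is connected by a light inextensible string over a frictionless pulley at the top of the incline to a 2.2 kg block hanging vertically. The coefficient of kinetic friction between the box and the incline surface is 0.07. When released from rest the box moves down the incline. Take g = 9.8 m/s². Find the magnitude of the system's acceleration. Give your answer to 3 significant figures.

For the box on the incline: the weight component along the slope is m₁g sin 21.80° = 9.2 × 9.8 × 0.3714 = 33.485 N and the normal force is N = m₁g cos 21.80° = 83.711 N.
Kinetic friction opposes the box's motion down the incline: f = μN = 0.07 × 83.711 = 5.860 N acting up the slope.
Newton's second law for the box (down-slope positive): 33.485 − 5.860 − T = 9.2 a. For the hanging block (upward positive): T − 2.2 × 9.8 = 2.2 a.
Adding the two equations eliminates T: 6.065 = 11.4 a, so a = 0.5320 m/s².

0.532 m/s²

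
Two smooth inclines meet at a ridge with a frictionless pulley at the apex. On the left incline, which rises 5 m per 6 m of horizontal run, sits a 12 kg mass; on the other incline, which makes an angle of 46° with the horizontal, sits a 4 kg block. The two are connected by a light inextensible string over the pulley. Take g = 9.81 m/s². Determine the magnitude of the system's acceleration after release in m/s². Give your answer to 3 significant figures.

Resolve each weight along its own incline: the 12 kg mass has component 12 × 9.81 × sin 39.81° = 75.363 N down its slope, and the 4 kg mass has 4 × 9.81 × sin 46° = 28.227 N down its slope.
The 12 kg side's 75.363 N exceeds the other side's 28.227 N, so that mass slides down and the 4 kg mass slides up. Taking that direction as positive, Newton's second law for the whole system gives 75.363 − 28.227 = (12 + 4) a, so a = 47.136 / 16 = 2.9460 m/s².

2.95 m/s²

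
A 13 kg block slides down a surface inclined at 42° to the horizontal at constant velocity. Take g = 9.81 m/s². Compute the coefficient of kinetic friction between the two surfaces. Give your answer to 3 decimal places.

0.900

At constant velocity the net force along the incline is zero: mg sin 42° = μ mg cos 42°.
So μ = tan 42° = 0.6691 / 0.7431 = 0.9004.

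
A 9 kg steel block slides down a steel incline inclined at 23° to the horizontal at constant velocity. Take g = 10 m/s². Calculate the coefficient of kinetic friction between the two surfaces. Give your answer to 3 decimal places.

At constant velocity the net force along the incline is zero: mg sin 23° = μ mg cos 23°.
So μ = tan 23° = 0.3907 / 0.9205 = 0.4244.

0.424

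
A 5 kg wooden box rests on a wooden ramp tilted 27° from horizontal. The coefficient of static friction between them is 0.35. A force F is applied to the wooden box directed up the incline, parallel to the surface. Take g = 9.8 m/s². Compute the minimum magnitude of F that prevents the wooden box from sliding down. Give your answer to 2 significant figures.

7.0 N

The normal force is N = mg cos 27° = 43.659 N. With F at its minimum the wooden box is on the verge of sliding down, so static friction is at its maximum μ_s N = 0.35 × 43.659 = 15.281 N and acts up the slope.
Equilibrium along the incline: F + μ_s N = mg sin 27°, so F = 22.246 − 15.281 = 6.965 N.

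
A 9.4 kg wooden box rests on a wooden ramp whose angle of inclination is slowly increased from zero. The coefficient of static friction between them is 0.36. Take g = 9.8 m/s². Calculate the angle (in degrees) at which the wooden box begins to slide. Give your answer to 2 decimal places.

19.80°

At the threshold of sliding, static friction is at its maximum μ_s N and exactly balances the weight component along the incline: mg sin θ = μ_s mg cos θ.
Hence tan θ = μ_s = 0.36, so θ = arctan(0.36) = 19.7989°.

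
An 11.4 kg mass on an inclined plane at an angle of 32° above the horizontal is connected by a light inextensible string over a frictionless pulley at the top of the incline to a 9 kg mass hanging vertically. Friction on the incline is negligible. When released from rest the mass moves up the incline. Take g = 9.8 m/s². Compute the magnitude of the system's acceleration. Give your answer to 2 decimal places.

For the mass on the incline: the weight component along the slope is m₁g sin 32° = 11.4 × 9.8 × 0.5299 = 59.200 N and the normal force is N = m₁g cos 32° = 94.744 N.
Newton's second law for the mass (up-slope positive): T − 59.200 = 11.4 a. For the hanging mass (downward positive): 9 × 9.8 − T = 9 a.
Adding the two equations eliminates T: 29.000 = 20.4 a, so a = 1.4216 m/s².

1.42 m/s²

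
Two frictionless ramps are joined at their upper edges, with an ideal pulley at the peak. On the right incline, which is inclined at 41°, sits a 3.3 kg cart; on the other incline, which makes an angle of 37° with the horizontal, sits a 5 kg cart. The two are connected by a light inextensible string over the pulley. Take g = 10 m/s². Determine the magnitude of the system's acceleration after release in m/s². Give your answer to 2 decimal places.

Resolve each weight along its own incline: the 3.3 kg mass has component 3.3 × 10 × sin 41° = 21.650 N down its slope, and the 5 kg mass has 5 × 10 × sin 37° = 30.091 N down its slope.
The 5 kg side's 30.091 N exceeds the other side's 21.650 N, so that mass slides down and the 3.3 kg mass slides up. Taking that direction as positive, Newton's second law for the whole system gives 30.091 − 21.650 = (3.3 + 5) a, so a = 8.441 / 8.3 = 1.0170 m/s².

1.02 m/s²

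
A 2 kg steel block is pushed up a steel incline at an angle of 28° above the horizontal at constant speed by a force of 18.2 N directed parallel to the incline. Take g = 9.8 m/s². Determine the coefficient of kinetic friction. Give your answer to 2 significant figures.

At constant speed ΣF = 0 along the incline. The applied 18.2 N acts up the slope; the weight component mg sin 28° = 9.202 N and kinetic friction μN both act down the slope.
So 18.2 = 9.202 + μ × 17.306, giving μ = (18.2 − 9.202) / 17.306 = 0.5199.

0.52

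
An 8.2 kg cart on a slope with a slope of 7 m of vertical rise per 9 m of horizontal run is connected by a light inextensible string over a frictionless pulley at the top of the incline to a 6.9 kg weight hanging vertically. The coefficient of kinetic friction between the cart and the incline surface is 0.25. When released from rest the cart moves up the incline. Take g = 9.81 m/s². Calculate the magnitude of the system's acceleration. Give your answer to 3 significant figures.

0.161 m/s²

For the cart on the incline: the weight component along the slope is m₁g sin 37.87° = 8.2 × 9.81 × 0.6139 = 49.383 N and the normal force is N = m₁g cos 37.87° = 63.497 N.
Kinetic friction opposes the cart's motion up the incline: f = μN = 0.25 × 63.497 = 15.874 N acting down the slope.
Newton's second law for the cart (up-slope positive): T − 49.383 − 15.874 = 8.2 a. For the hanging weight (downward positive): 6.9 × 9.81 − T = 6.9 a.
Adding the two equations eliminates T: 2.432 = 15.1 a, so a = 0.1611 m/s².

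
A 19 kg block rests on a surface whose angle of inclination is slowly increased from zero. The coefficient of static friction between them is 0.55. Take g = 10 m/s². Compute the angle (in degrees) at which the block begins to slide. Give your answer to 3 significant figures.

28.8°

At the threshold of sliding, static friction is at its maximum μ_s N and exactly balances the weight component along the incline: mg sin θ = μ_s mg cos θ.
Hence tan θ = μ_s = 0.55, so θ = arctan(0.55) = 28.8108°.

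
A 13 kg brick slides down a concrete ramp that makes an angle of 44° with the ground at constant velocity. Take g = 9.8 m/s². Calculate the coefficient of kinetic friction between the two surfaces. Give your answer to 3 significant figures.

0.966

At constant velocity the net force along the incline is zero: mg sin 44° = μ mg cos 44°.
So μ = tan 44° = 0.6947 / 0.7193 = 0.9658.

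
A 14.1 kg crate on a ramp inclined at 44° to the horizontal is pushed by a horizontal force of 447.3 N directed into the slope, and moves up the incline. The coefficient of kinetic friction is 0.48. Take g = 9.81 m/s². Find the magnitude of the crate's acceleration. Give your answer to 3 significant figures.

2.04 m/s²

The horizontal push has components F cos 44° = 447.3 × 0.7193 = 321.743 N up the incline and F sin 44° = 447.3 × 0.6947 = 310.739 N pressing into the surface.
The normal force is therefore N = mg cos 44° + F sin 44° = 99.494 + 310.739 = 410.233 N, and kinetic friction down the slope is μN = 0.48 × 410.233 = 196.912 N.
Along the incline: F cos 44° − mg sin 44° − μN = ma, so 321.743 − 96.092 − 196.912 = 14.1 a, giving a = 2.0382 m/s².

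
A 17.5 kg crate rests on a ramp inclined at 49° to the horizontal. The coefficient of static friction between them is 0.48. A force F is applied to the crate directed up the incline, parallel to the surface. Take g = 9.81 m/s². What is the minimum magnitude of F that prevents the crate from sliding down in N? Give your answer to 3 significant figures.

The normal force is N = mg cos 49° = 112.629 N. With F at its minimum the crate is on the verge of sliding down, so static friction is at its maximum μ_s N = 0.48 × 112.629 = 54.062 N and acts up the slope.
Equilibrium along the incline: F + μ_s N = mg sin 49°, so F = 129.565 − 54.062 = 75.503 N.

75.5 N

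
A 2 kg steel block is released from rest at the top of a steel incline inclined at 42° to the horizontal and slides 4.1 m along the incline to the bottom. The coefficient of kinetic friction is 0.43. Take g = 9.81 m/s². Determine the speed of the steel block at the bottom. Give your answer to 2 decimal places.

The weight component along the incline is mg sin 42° = 13.128 N and the normal force is N = mg cos 42° = 14.581 N.
Friction up the slope is f = μN = 0.43 × 14.581 = 6.270 N, so the net downslope force is 13.128 − 6.270 = 6.858 N and a = 6.858 / 2 = 3.4290 m/s².
Starting from rest over a distance of 4.1 m, v² = 2aL = 2 × 3.4290 × 4.1 = 28.1178, so v = 5.3026 m/s.

5.30 m/s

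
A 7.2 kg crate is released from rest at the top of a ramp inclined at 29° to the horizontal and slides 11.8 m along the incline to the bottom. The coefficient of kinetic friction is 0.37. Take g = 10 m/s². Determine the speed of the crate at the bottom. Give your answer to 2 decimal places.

6.17 m/s

The weight component along the incline is mg sin 29° = 34.906 N and the normal force is N = mg cos 29° = 62.973 N.
Friction up the slope is f = μN = 0.37 × 62.973 = 23.300 N, so the net downslope force is 34.906 − 23.300 = 11.606 N and a = 11.606 / 7.2 = 1.6119 m/s².
Starting from rest over a distance of 11.8 m, v² = 2aL = 2 × 1.6119 × 11.8 = 38.0408, so v = 6.1677 m/s.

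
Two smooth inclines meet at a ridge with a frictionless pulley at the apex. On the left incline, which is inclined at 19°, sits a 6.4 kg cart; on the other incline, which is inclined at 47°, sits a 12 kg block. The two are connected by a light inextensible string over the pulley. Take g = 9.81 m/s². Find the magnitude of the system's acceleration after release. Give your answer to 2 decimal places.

3.57 m/s²

Resolve each weight along its own incline: the 6.4 kg mass has component 6.4 × 9.81 × sin 19° = 20.440 N down its slope, and the 12 kg mass has 12 × 9.81 × sin 47° = 86.095 N down its slope.
The 12 kg side's 86.095 N exceeds the other side's 20.440 N, so that mass slides down and the 6.4 kg mass slides up. Taking that direction as positive, Newton's second law for the whole system gives 86.095 − 20.440 = (6.4 + 12) a, so a = 65.655 / 18.4 = 3.5682 m/s².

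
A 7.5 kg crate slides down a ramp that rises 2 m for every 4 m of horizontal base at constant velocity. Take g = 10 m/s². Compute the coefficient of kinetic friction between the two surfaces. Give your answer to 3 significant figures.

At constant velocity the net force along the incline is zero: mg sin 26.57° = μ mg cos 26.57°.
So μ = tan 26.57° = 0.4472 / 0.8944 = 0.5000.

0.500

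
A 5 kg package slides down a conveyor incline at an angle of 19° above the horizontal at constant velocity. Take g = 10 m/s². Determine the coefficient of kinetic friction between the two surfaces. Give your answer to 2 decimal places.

0.34

At constant velocity the net force along the incline is zero: mg sin 19° = μ mg cos 19°.
So μ = tan 19° = 0.3256 / 0.9455 = 0.3444.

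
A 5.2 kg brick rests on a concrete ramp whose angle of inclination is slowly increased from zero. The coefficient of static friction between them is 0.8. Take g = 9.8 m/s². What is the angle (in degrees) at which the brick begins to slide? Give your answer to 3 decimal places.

At the threshold of sliding, static friction is at its maximum μ_s N and exactly balances the weight component along the incline: mg sin θ = μ_s mg cos θ.
Hence tan θ = μ_s = 0.8, so θ = arctan(0.8) = 38.6598°.

38.660°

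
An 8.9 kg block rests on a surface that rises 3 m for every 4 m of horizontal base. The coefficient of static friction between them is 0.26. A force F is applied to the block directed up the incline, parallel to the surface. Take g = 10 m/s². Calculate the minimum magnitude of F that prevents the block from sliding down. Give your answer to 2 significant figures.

35 N

The normal force is N = mg cos 36.87° = 71.200 N. With F at its minimum the block is on the verge of sliding down, so static friction is at its maximum μ_s N = 0.26 × 71.200 = 18.512 N and acts up the slope.
Equilibrium along the incline: F + μ_s N = mg sin 36.87°, so F = 53.400 − 18.512 = 34.888 N.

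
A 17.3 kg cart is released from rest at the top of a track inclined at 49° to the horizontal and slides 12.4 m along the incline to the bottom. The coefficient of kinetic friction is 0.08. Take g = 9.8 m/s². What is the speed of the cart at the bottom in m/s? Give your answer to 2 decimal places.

The weight component along the incline is mg sin 49° = 127.953 N and the normal force is N = mg cos 49° = 111.228 N.
Friction up the slope is f = μN = 0.08 × 111.228 = 8.898 N, so the net downslope force is 127.953 − 8.898 = 119.055 N and a = 119.055 / 17.3 = 6.8818 m/s².
Starting from rest over a distance of 12.4 m, v² = 2aL = 2 × 6.8818 × 12.4 = 170.6686, so v = 13.0640 m/s.

13.06 m/s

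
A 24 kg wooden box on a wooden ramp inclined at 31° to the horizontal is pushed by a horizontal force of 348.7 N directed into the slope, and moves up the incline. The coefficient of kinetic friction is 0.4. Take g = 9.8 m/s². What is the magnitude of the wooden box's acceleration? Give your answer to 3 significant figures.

The horizontal push has components F cos 31° = 348.7 × 0.8572 = 298.906 N up the incline and F sin 31° = 348.7 × 0.5150 = 179.581 N pressing into the surface.
The normal force is therefore N = mg cos 31° + F sin 31° = 201.613 + 179.581 = 381.194 N, and kinetic friction down the slope is μN = 0.4 × 381.194 = 152.478 N.
Along the incline: F cos 31° − mg sin 31° − μN = ma, so 298.906 − 121.128 − 152.478 = 24 a, giving a = 1.0542 m/s².

1.05 m/s²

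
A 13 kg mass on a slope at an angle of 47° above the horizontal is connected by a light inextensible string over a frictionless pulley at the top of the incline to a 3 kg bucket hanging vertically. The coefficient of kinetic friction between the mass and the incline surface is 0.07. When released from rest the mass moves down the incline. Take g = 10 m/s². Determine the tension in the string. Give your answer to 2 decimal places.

41.04 N

For the mass on the incline: the weight component along the slope is m₁g sin 47° = 13 × 10 × 0.7314 = 95.082 N and the normal force is N = m₁g cos 47° = 88.660 N.
Kinetic friction opposes the mass's motion down the incline: f = μN = 0.07 × 88.660 = 6.206 N acting up the slope.
Newton's second law for the mass (down-slope positive): 95.082 − 6.206 − T = 13 a. For the hanging bucket (upward positive): T − 3 × 10 = 3 a.
Adding the two equations eliminates T: 58.876 = 16 a, so a = 3.6797 m/s².
Then from the hanging bucket's equation, T = 3 × (10 + 3.6797) = 41.039 N.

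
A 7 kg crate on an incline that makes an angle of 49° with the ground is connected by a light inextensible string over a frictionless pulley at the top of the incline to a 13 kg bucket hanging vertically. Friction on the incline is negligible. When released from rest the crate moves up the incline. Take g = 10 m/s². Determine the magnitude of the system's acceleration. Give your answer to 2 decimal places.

For the crate on the incline: the weight component along the slope is m₁g sin 49° = 7 × 10 × 0.7547 = 52.829 N and the normal force is N = m₁g cos 49° = 45.924 N.
Newton's second law for the crate (up-slope positive): T − 52.829 = 7 a. For the hanging bucket (downward positive): 13 × 10 − T = 13 a.
Adding the two equations eliminates T: 77.171 = 20 a, so a = 3.8586 m/s².

3.86 m/s²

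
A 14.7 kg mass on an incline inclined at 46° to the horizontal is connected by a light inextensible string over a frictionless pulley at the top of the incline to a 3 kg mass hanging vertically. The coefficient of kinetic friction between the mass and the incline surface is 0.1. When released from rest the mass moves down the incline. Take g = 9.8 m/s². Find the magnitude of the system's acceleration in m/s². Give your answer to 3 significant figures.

For the mass on the incline: the weight component along the slope is m₁g sin 46° = 14.7 × 9.8 × 0.7193 = 103.622 N and the normal force is N = m₁g cos 46° = 100.072 N.
Kinetic friction opposes the mass's motion down the incline: f = μN = 0.1 × 100.072 = 10.007 N acting up the slope.
Newton's second law for the mass (down-slope positive): 103.622 − 10.007 − T = 14.7 a. For the hanging mass (upward positive): T − 3 × 9.8 = 3 a.
Adding the two equations eliminates T: 64.215 = 17.7 a, so a = 3.6280 m/s².

3.63 m/s²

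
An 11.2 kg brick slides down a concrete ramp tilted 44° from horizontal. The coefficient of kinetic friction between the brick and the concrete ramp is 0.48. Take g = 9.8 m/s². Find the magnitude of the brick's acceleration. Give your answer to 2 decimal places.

3.42 m/s²

Resolving the weight along the incline: the component pulling the brick down the slope is mg sin 44° = 11.2 × 9.8 × 0.6947 = 76.250 N, and the normal force is N = mg cos 44° = 11.2 × 9.8 × 0.7193 = 78.950 N.
Kinetic friction acts up the slope with magnitude f = μN = 0.48 × 78.950 = 37.896 N.
Net force along the incline is 76.250 − 37.896 = 38.354 N, so a = 38.354 / 11.2 = 3.4245 m/s².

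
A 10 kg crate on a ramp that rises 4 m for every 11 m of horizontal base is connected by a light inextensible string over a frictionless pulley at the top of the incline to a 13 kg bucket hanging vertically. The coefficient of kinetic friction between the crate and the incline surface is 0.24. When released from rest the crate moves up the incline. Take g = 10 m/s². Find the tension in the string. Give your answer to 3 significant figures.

88.6 N

For the crate on the incline: the weight component along the slope is m₁g sin 19.98° = 10 × 10 × 0.3417 = 34.170 N and the normal force is N = m₁g cos 19.98° = 93.979 N.
Kinetic friction opposes the crate's motion up the incline: f = μN = 0.24 × 93.979 = 22.555 N acting down the slope.
Newton's second law for the crate (up-slope positive): T − 34.170 − 22.555 = 10 a. For the hanging bucket (downward positive): 13 × 10 − T = 13 a.
Adding the two equations eliminates T: 73.275 = 23 a, so a = 3.1859 m/s².
Then from the hanging bucket's equation, T = 13 × (10 − 3.1859) = 88.583 N.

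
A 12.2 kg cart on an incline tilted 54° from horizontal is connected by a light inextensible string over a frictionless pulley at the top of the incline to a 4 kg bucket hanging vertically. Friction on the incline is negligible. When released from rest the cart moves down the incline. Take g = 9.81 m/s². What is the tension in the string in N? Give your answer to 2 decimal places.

53.46 N

For the cart on the incline: the weight component along the slope is m₁g sin 54° = 12.2 × 9.81 × 0.8090 = 96.823 N and the normal force is N = m₁g cos 54° = 70.347 N.
Newton's second law for the cart (down-slope positive): 96.823 − T = 12.2 a. For the hanging bucket (upward positive): T − 4 × 9.81 = 4 a.
Adding the two equations eliminates T: 57.583 = 16.2 a, so a = 3.5545 m/s².
Then from the hanging bucket's equation, T = 4 × (9.81 + 3.5545) = 53.458 N.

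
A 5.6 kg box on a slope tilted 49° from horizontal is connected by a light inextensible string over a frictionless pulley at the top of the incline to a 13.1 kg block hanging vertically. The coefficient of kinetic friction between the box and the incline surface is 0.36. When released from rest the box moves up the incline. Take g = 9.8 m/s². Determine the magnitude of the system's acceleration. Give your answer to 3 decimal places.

3.957 m/s²

For the box on the incline: the weight component along the slope is m₁g sin 49° = 5.6 × 9.8 × 0.7547 = 41.418 N and the normal force is N = m₁g cos 49° = 36.005 N.
Kinetic friction opposes the box's motion up the incline: f = μN = 0.36 × 36.005 = 12.962 N acting down the slope.
Newton's second law for the box (up-slope positive): T − 41.418 − 12.962 = 5.6 a. For the hanging block (downward positive): 13.1 × 9.8 − T = 13.1 a.
Adding the two equations eliminates T: 74.000 = 18.7 a, so a = 3.9572 m/s².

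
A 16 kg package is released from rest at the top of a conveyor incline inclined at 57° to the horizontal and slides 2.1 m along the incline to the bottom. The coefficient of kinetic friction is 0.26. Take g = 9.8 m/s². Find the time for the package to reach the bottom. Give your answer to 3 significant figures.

The weight component along the incline is mg sin 57° = 131.504 N and the normal force is N = mg cos 57° = 85.399 N.
Friction up the slope is f = μN = 0.26 × 85.399 = 22.204 N, so the net downslope force is 131.504 − 22.204 = 109.300 N and a = 109.300 / 16 = 6.8312 m/s².
Starting from rest, L = ½at², so t = √(2L/a) = √(2 × 2.1 / 6.8312) = 0.7841 s.

0.784 s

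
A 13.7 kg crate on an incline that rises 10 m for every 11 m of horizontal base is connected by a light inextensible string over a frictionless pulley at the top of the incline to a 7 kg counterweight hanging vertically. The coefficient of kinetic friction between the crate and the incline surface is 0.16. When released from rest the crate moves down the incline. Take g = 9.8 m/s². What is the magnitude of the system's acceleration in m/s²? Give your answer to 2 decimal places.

0.28 m/s²

For the crate on the incline: the weight component along the slope is m₁g sin 42.27° = 13.7 × 9.8 × 0.6727 = 90.317 N and the normal force is N = m₁g cos 42.27° = 99.344 N.
Kinetic friction opposes the crate's motion down the incline: f = μN = 0.16 × 99.344 = 15.895 N acting up the slope.
Newton's second law for the crate (down-slope positive): 90.317 − 15.895 − T = 13.7 a. For the hanging counterweight (upward positive): T − 7 × 9.8 = 7 a.
Adding the two equations eliminates T: 5.822 = 20.7 a, so a = 0.2813 m/s².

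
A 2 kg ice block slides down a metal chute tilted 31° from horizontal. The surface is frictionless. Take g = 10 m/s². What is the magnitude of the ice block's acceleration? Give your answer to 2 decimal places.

Resolving the weight along the incline: the component pulling the ice block down the slope is mg sin 31° = 2 × 10 × 0.5150 = 10.300 N, and the normal force is N = mg cos 31° = 2 × 10 × 0.8572 = 17.144 N.
With no friction the net force along the incline is 10.300 N, so a = g sin 31° = 10.300 / 2 = 5.1500 m/s².

5.15 m/s²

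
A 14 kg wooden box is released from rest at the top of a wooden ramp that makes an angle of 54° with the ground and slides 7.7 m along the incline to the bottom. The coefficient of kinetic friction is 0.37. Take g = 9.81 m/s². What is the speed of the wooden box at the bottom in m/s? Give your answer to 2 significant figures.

9.5 m/s

The weight component along the incline is mg sin 54° = 111.110 N and the normal force is N = mg cos 54° = 80.726 N.
Friction up the slope is f = μN = 0.37 × 80.726 = 29.869 N, so the net downslope force is 111.110 − 29.869 = 81.241 N and a = 81.241 / 14 = 5.8029 m/s².
Starting from rest over a distance of 7.7 m, v² = 2aL = 2 × 5.8029 × 7.7 = 89.3647, so v = 9.4533 m/s.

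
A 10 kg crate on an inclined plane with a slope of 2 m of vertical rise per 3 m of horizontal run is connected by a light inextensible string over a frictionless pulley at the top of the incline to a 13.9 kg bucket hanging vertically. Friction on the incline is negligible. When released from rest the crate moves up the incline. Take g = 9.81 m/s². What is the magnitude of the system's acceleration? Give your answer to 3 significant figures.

3.43 m/s²

For the crate on the incline: the weight component along the slope is m₁g sin 33.69° = 10 × 9.81 × 0.5547 = 54.416 N and the normal force is N = m₁g cos 33.69° = 81.624 N.
Newton's second law for the crate (up-slope positive): T − 54.416 = 10 a. For the hanging bucket (downward positive): 13.9 × 9.81 − T = 13.9 a.
Adding the two equations eliminates T: 81.943 = 23.9 a, so a = 3.4286 m/s².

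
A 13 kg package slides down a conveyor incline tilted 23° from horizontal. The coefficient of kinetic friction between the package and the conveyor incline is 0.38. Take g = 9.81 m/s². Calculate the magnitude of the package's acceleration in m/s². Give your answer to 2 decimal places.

Resolving the weight along the incline: the component pulling the package down the slope is mg sin 23° = 13 × 9.81 × 0.3907 = 49.826 N, and the normal force is N = mg cos 23° = 13 × 9.81 × 0.9205 = 117.391 N.
Kinetic friction acts up the slope with magnitude f = μN = 0.38 × 117.391 = 44.609 N.
Net force along the incline is 49.826 − 44.609 = 5.217 N, so a = 5.217 / 13 = 0.4013 m/s².

0.40 m/s²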